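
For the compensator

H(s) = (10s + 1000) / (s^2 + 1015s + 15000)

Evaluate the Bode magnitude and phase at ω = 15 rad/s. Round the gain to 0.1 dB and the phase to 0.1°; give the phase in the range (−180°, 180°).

-26.4 dB, -37.3°

Substitute s = j15:
Numerator: 10(j15) + 1000 = 1000 + j150
Denominator: (j15)^2 + 1015(j15) + 15000 = 14775 + j15225
|N| = √(1000² + 150²) ≈ 1011.2, ∠N ≈ 8.53°
|D| = √(14775² + 15225²) ≈ 21216, ∠D ≈ 45.86°
|H| = 1011.2 / 21216 ≈ 0.047662
Gain = 20 log₁₀(0.047662) ≈ -26.44 dB
∠H = 8.53° − 45.86° = -37.33°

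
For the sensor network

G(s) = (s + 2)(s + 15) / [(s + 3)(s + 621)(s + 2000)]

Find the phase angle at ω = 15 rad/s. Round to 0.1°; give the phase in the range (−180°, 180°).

At s = jω = j15:
zero (s+2): 2 + j15 → |·| = √(2²+15²) = √229 ≈ 15.133, ∠ = arctan(15/2) ≈ 82.41°
zero (s+15): 15 + j15 → |·| = √(15²+15²) = √450 ≈ 21.213, ∠ = arctan(15/15) ≈ 45.00°
pole (s+3): 3 + j15 → |·| = √(3²+15²) = √234 ≈ 15.297, ∠ = arctan(15/3) ≈ 78.69°
pole (s+621): 621 + j15 → |·| = √(621²+15²) = √385866 ≈ 621.18, ∠ = arctan(15/621) ≈ 1.38°
pole (s+2000): 2000 + j15 → |·| = √(2000²+15²) = √4000225 ≈ 2000.1, ∠ = arctan(15/2000) ≈ 0.43°
∠G = 127.41° − 80.50° = 46.91°

46.9°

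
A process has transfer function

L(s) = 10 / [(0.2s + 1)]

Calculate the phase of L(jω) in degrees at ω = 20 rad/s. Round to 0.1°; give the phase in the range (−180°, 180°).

At ω = 20 rad/s:
pole (1 + j20·0.2) = 1 + j4 → |·| ≈ 4.1231, ∠ ≈ 75.96°
∠L = (0°) − (75.96°) = -75.96°

-76.0°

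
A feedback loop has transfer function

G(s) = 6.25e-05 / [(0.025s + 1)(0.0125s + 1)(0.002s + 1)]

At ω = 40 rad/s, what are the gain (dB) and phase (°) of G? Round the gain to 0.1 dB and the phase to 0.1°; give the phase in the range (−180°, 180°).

-88.1 dB, -76.1°

At ω = 40 rad/s:
pole (1 + j40·0.025) = 1 + j1 → |·| ≈ 1.4142, ∠ ≈ 45.00°
pole (1 + j40·0.0125) = 1 + j0.5 → |·| ≈ 1.118, ∠ ≈ 26.57°
pole (1 + j40·0.002) = 1 + j0.08 → |·| ≈ 1.0032, ∠ ≈ 4.57°
|G| = 6.25e-05 · 1 / (1.4142 · 1.118 · 1.0032) ≈ 3.9404e-05
Gain = 20 log₁₀(3.9404e-05) ≈ -88.09 dB
∠G = (0°) − (45.00° + 26.57° + 4.57°) = -76.14°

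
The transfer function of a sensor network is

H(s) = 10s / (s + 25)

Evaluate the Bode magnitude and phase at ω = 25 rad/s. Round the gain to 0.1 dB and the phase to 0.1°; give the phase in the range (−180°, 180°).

17.0 dB, 45.0°

At s = jω = j25:
zero at origin: s = j25 → |·| = 25, ∠ = 90.00°
pole (s+25): 25 + j25 → |·| = √(25²+25²) = √1250 ≈ 35.355, ∠ = arctan(25/25) ≈ 45.00°
|H| = 10 · 25 / 35.355 ≈ 7.0711
Gain = 20 log₁₀(7.0711) ≈ 16.99 dB
∠H = 90.00° − 45.00° = 45.00°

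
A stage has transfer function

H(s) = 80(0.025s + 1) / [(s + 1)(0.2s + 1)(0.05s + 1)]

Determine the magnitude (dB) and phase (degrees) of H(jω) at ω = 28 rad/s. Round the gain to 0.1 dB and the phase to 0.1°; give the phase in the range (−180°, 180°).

-9.0 dB, 172.7°

At ω = 28 rad/s:
zero (1 + j28·0.025) = 1 + j0.7 → |·| ≈ 1.2207, ∠ ≈ 34.99°
pole (1 + j28·1) = 1 + j28 → |·| ≈ 28.018, ∠ ≈ 87.95°
pole (1 + j28·0.2) = 1 + j5.6 → |·| ≈ 5.6886, ∠ ≈ 79.88°
pole (1 + j28·0.05) = 1 + j1.4 → |·| ≈ 1.7205, ∠ ≈ 54.46°
|H| = 80 · 1.2207 / (28.018 · 5.6886 · 1.7205) ≈ 0.35612
Gain = 20 log₁₀(0.35612) ≈ -8.97 dB
∠H = (34.99°) − (87.95° + 79.88° + 54.46°) = -187.30° ≡ 172.70° (principal value)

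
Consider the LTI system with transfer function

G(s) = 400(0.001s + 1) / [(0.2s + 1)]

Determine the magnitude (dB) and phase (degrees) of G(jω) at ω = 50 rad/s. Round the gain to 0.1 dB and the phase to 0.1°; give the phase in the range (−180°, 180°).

32.0 dB, -81.4°

At ω = 50 rad/s:
zero (1 + j50·0.001) = 1 + j0.05 → |·| ≈ 1.0012, ∠ ≈ 2.86°
pole (1 + j50·0.2) = 1 + j10 → |·| ≈ 10.05, ∠ ≈ 84.29°
|G| = 400 · 1.0012 / (10.05) ≈ 39.849
Gain = 20 log₁₀(39.849) ≈ 32.01 dB
∠G = (2.86°) − (84.29°) = -81.43°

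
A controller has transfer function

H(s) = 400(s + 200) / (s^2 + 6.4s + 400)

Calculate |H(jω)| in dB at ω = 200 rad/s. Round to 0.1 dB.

9.1 dB

At s = jω = j200:
zero (s+200): 200 + j200 → |·| = √(200²+200²) = √80000 ≈ 282.84, ∠ = arctan(200/200) ≈ 45.00°
quadratic: (j200)² + 6.4·j200 + 400 = -39600 + j1280 → |·| ≈ 39621, ∠ ≈ 178.15°
|H| = 400 · 282.84 / 39621 ≈ 2.8555
Gain = 20 log₁₀(2.8555) ≈ 9.11 dB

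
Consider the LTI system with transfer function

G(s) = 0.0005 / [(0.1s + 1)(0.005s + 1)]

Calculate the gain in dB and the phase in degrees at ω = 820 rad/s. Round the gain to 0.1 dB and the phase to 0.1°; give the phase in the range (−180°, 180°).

At ω = 820 rad/s:
pole (1 + j820·0.1) = 1 + j82 → |·| ≈ 82.006, ∠ ≈ 89.30°
pole (1 + j820·0.005) = 1 + j4.1 → |·| ≈ 4.2202, ∠ ≈ 76.29°
|G| = 0.0005 · 1 / (82.006 · 4.2202) ≈ 1.4447e-06
Gain = 20 log₁₀(1.4447e-06) ≈ -116.80 dB
∠G = (0°) − (89.30° + 76.29°) = -165.59°

-116.8 dB, -165.6°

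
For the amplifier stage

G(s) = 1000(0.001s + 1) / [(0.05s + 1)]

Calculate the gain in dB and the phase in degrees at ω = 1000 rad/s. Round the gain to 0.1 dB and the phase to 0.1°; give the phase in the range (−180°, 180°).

29.0 dB, -43.9°

At ω = 1000 rad/s:
zero (1 + j1000·0.001) = 1 + j1 → |·| ≈ 1.4142, ∠ ≈ 45.00°
pole (1 + j1000·0.05) = 1 + j50 → |·| ≈ 50.01, ∠ ≈ 88.85°
|G| = 1000 · 1.4142 / (50.01) ≈ 28.278
Gain = 20 log₁₀(28.278) ≈ 29.03 dB
∠G = (45.00°) − (88.85°) = -43.85°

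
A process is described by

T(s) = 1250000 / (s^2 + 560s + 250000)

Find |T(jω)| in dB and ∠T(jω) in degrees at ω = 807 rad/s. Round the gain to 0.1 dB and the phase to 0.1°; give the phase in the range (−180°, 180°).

At s = jω = j807:
quadratic: (j807)² + 560·j807 + 250000 = -401249 + j451920 → |·| ≈ 6.0434e+05, ∠ ≈ 131.60°
|T| = 1250000 / 6.0434e+05 ≈ 2.0684
Gain = 20 log₁₀(2.0684) ≈ 6.31 dB
∠T = 0.00° − 131.60° = -131.60°

6.3 dB, -131.6°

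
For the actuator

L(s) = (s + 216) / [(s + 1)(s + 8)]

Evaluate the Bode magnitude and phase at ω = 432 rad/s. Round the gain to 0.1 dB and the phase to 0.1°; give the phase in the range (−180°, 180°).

At s = jω = j432:
zero (s+216): 216 + j432 → |·| = √(216²+432²) = √233280 ≈ 482.99, ∠ = arctan(432/216) ≈ 63.43°
pole (s+1): 1 + j432 → |·| = √(1²+432²) = √186625 ≈ 432, ∠ = arctan(432/1) ≈ 89.87°
pole (s+8): 8 + j432 → |·| = √(8²+432²) = √186688 ≈ 432.07, ∠ = arctan(432/8) ≈ 88.94°
|L| = 1 · 482.99 / 1.8665e+05 ≈ 0.0025877
Gain = 20 log₁₀(0.0025877) ≈ -51.74 dB
∠L = 63.43° − 178.81° = -115.38°

-51.7 dB, -115.4°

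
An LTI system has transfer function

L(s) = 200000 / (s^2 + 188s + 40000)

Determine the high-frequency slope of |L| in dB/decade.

Each pole contributes −20 dB/decade at high frequency; each zero contributes +20 dB/decade.
Net: 0 zero(s) − 2 pole(s) → -40 dB/decade.

-40 dB/decade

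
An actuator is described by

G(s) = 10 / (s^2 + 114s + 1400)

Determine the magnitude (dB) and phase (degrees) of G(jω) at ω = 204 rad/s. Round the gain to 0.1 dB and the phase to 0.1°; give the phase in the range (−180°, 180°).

-73.3 dB, -150.0°

Substitute s = j204:
Numerator: 10 = 10 + j0
Denominator: (j204)^2 + 114(j204) + 1400 = -40216 + j23256
|N| = √(10² + 0²) ≈ 10, ∠N ≈ 0.00°
|D| = √(40216² + 23256²) ≈ 46456, ∠D ≈ 149.96°
|G| = 10 / 46456 ≈ 0.00021526
Gain = 20 log₁₀(0.00021526) ≈ -73.34 dB
∠G = 0.00° − 149.96° = -149.96°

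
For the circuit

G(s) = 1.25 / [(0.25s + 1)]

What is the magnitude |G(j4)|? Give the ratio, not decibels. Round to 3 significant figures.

0.884

At ω = 4 rad/s:
pole (1 + j4·0.25) = 1 + j1 → |·| ≈ 1.4142, ∠ ≈ 45.00°
|G| = 1.25 · 1 / (1.4142) ≈ 0.88389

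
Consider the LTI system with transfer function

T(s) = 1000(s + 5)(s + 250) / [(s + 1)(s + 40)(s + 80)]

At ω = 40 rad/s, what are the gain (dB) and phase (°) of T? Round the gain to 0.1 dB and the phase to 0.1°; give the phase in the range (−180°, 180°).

At s = jω = j40:
zero (s+5): 5 + j40 → |·| = √(5²+40²) = √1625 ≈ 40.311, ∠ = arctan(40/5) ≈ 82.87°
zero (s+250): 250 + j40 → |·| = √(250²+40²) = √64100 ≈ 253.18, ∠ = arctan(40/250) ≈ 9.09°
pole (s+1): 1 + j40 → |·| = √(1²+40²) = √1601 ≈ 40.012, ∠ = arctan(40/1) ≈ 88.57°
pole (s+40): 40 + j40 → |·| = √(40²+40²) = √3200 ≈ 56.569, ∠ = arctan(40/40) ≈ 45.00°
pole (s+80): 80 + j40 → |·| = √(80²+40²) = √8000 ≈ 89.443, ∠ = arctan(40/80) ≈ 26.57°
|T| = 1000 · 10206 / 2.0245e+05 ≈ 50.412
Gain = 20 log₁₀(50.412) ≈ 34.05 dB
∠T = 91.96° − 160.14° = -68.18°

34.1 dB, -68.2°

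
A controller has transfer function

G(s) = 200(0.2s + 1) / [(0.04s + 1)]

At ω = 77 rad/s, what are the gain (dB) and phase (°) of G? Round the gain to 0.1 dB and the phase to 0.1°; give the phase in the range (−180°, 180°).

59.6 dB, 14.3°

At ω = 77 rad/s:
zero (1 + j77·0.2) = 1 + j15.4 → |·| ≈ 15.432, ∠ ≈ 86.28°
pole (1 + j77·0.04) = 1 + j3.08 → |·| ≈ 3.2383, ∠ ≈ 72.01°
|G| = 200 · 15.432 / (3.2383) ≈ 953.09
Gain = 20 log₁₀(953.09) ≈ 59.58 dB
∠G = (86.28°) − (72.01°) = 14.27°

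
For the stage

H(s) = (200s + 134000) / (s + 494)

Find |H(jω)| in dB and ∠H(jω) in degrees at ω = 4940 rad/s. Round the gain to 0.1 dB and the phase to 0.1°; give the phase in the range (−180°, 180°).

46.1 dB, -2.0°

Substitute s = j4940:
Numerator: 200(j4940) + 134000 = 134000 + j988000
Denominator: (j4940) + 494 = 494 + j4940
|N| = √(134000² + 988000²) ≈ 9.9705e+05, ∠N ≈ 82.28°
|D| = √(494² + 4940²) ≈ 4964.6, ∠D ≈ 84.29°
|H| = 9.9705e+05 / 4964.6 ≈ 200.83
Gain = 20 log₁₀(200.83) ≈ 46.06 dB
∠H = 82.28° − 84.29° = -2.01°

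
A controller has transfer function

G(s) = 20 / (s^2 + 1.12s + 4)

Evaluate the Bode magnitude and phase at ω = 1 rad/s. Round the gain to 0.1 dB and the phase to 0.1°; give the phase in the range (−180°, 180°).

At s = jω = j1:
quadratic: (j1)² + 1.12·j1 + 4 = 3 + j1.12 → |·| ≈ 3.2022, ∠ ≈ 20.47°
|G| = 20 / 3.2022 ≈ 6.2457
Gain = 20 log₁₀(6.2457) ≈ 15.91 dB
∠G = 0.00° − 20.47° = -20.47°

15.9 dB, -20.5°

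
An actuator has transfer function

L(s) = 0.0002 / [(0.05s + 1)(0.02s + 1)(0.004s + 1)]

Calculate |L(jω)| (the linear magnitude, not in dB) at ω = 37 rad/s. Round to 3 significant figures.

At ω = 37 rad/s:
pole (1 + j37·0.05) = 1 + j1.85 → |·| ≈ 2.103, ∠ ≈ 61.61°
pole (1 + j37·0.02) = 1 + j0.74 → |·| ≈ 1.244, ∠ ≈ 36.50°
pole (1 + j37·0.004) = 1 + j0.148 → |·| ≈ 1.0109, ∠ ≈ 8.42°
|L| = 0.0002 · 1 / (2.103 · 1.244 · 1.0109) ≈ 7.5624e-05

7.56e-05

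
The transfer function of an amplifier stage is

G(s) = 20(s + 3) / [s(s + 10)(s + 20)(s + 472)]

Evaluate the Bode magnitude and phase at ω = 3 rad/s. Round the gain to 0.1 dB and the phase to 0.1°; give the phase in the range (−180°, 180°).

-70.9 dB, -70.6°

At s = jω = j3:
zero (s+3): 3 + j3 → |·| = √(3²+3²) = √18 ≈ 4.2426, ∠ = arctan(3/3) ≈ 45.00°
pole (s+10): 10 + j3 → |·| = √(10²+3²) = √109 ≈ 10.44, ∠ = arctan(3/10) ≈ 16.70°
pole (s+20): 20 + j3 → |·| = √(20²+3²) = √409 ≈ 20.224, ∠ = arctan(3/20) ≈ 8.53°
pole (s+472): 472 + j3 → |·| = √(472²+3²) = √222793 ≈ 472.01, ∠ = arctan(3/472) ≈ 0.36°
pole at origin: |s| = 3, ∠ = 90.00° (in denominator)
|G| = 20 · 4.2426 / 2.9898e+05 ≈ 0.0002838
Gain = 20 log₁₀(0.0002838) ≈ -70.94 dB
∠G = 45.00° − 115.59° = -70.59°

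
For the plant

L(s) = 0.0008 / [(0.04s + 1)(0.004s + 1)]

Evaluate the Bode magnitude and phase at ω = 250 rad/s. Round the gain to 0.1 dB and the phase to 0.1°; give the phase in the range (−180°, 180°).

At ω = 250 rad/s:
pole (1 + j250·0.04) = 1 + j10 → |·| ≈ 10.05, ∠ ≈ 84.29°
pole (1 + j250·0.004) = 1 + j1 → |·| ≈ 1.4142, ∠ ≈ 45.00°
|L| = 0.0008 · 1 / (10.05 · 1.4142) ≈ 5.6288e-05
Gain = 20 log₁₀(5.6288e-05) ≈ -84.99 dB
∠L = (0°) − (84.29° + 45.00°) = -129.29°

-85.0 dB, -129.3°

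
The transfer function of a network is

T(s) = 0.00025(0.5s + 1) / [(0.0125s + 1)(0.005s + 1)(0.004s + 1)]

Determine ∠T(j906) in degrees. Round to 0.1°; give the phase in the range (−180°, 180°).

At ω = 906 rad/s:
zero (1 + j906·0.5) = 1 + j453 → |·| ≈ 453, ∠ ≈ 89.87°
pole (1 + j906·0.0125) = 1 + j11.325 → |·| ≈ 11.369, ∠ ≈ 84.95°
pole (1 + j906·0.005) = 1 + j4.53 → |·| ≈ 4.6391, ∠ ≈ 77.55°
pole (1 + j906·0.004) = 1 + j3.624 → |·| ≈ 3.7594, ∠ ≈ 74.57°
∠T = (89.87°) − (84.95° + 77.55° + 74.57°) = -147.20°

-147.2°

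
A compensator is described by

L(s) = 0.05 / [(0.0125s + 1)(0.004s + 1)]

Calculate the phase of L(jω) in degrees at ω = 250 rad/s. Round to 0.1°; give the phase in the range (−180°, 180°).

-117.3°

At ω = 250 rad/s:
pole (1 + j250·0.0125) = 1 + j3.125 → |·| ≈ 3.2811, ∠ ≈ 72.26°
pole (1 + j250·0.004) = 1 + j1 → |·| ≈ 1.4142, ∠ ≈ 45.00°
∠L = (0°) − (72.26° + 45.00°) = -117.26°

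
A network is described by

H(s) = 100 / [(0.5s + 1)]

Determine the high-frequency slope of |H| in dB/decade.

Each pole contributes −20 dB/decade at high frequency; each zero contributes +20 dB/decade.
Net: 0 zero(s) − 1 pole(s) → -20 dB/decade.

-20 dB/decade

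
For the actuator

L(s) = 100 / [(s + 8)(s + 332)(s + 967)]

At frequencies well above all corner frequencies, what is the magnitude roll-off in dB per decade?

Each pole contributes −20 dB/decade at high frequency; each zero contributes +20 dB/decade.
Net: 0 zero(s) − 3 pole(s) → -60 dB/decade.

-60 dB/decade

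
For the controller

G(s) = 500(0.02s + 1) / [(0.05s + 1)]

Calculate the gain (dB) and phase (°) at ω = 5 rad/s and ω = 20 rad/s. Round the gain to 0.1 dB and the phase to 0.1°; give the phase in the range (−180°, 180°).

ω = 5: 53.8 dB, -8.3°; ω = 20: 51.6 dB, -23.2°

At ω = 5 rad/s:
zero (1 + j5·0.02) = 1 + j0.1 → |·| ≈ 1.005, ∠ ≈ 5.71°
pole (1 + j5·0.05) = 1 + j0.25 → |·| ≈ 1.0308, ∠ ≈ 14.04°
|G| = 500 · 1.005 / (1.0308) ≈ 487.49
Gain = 20 log₁₀(487.49) ≈ 53.76 dB
∠G = (5.71°) − (14.04°) = -8.33°

At ω = 20 rad/s:
zero (1 + j20·0.02) = 1 + j0.4 → |·| ≈ 1.077, ∠ ≈ 21.80°
pole (1 + j20·0.05) = 1 + j1 → |·| ≈ 1.4142, ∠ ≈ 45.00°
|G| = 500 · 1.077 / (1.4142) ≈ 380.78
Gain = 20 log₁₀(380.78) ≈ 51.61 dB
∠G = (21.80°) − (45.00°) = -23.20°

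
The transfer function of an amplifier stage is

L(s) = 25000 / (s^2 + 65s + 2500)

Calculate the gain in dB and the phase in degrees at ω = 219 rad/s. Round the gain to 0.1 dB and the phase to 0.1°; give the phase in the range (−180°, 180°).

At s = jω = j219:
quadratic: (j219)² + 65·j219 + 2500 = -45461 + j14235 → |·| ≈ 47638, ∠ ≈ 162.61°
|L| = 25000 / 47638 ≈ 0.52479
Gain = 20 log₁₀(0.52479) ≈ -5.60 dB
∠L = 0.00° − 162.61° = -162.61°

-5.6 dB, -162.6°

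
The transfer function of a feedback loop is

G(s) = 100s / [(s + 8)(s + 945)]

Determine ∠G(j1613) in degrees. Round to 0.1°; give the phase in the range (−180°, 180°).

At s = jω = j1613:
zero at origin: s = j1613 → |·| = 1613, ∠ = 90.00°
pole (s+8): 8 + j1613 → |·| = √(8²+1613²) = √2601833 ≈ 1613, ∠ = arctan(1613/8) ≈ 89.72°
pole (s+945): 945 + j1613 → |·| = √(945²+1613²) = √3494794 ≈ 1869.4, ∠ = arctan(1613/945) ≈ 59.64°
∠G = 90.00° − 149.36° = -59.36°

-59.4°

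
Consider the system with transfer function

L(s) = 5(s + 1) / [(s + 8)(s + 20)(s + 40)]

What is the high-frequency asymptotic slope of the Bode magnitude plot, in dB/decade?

Each pole contributes −20 dB/decade at high frequency; each zero contributes +20 dB/decade.
Net: 1 zero(s) − 3 pole(s) → -40 dB/decade.

-40 dB/decade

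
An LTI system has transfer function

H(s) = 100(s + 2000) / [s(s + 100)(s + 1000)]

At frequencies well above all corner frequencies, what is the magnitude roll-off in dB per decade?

-40 dB/decade

Each pole contributes −20 dB/decade at high frequency; each zero contributes +20 dB/decade.
Net: 1 zero(s) − 3 pole(s) → -40 dB/decade.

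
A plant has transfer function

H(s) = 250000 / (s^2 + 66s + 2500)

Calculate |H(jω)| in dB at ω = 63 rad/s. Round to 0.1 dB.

At s = jω = j63:
quadratic: (j63)² + 66·j63 + 2500 = -1469 + j4158 → |·| ≈ 4409.9, ∠ ≈ 109.46°
|H| = 250000 / 4409.9 ≈ 56.691
Gain = 20 log₁₀(56.691) ≈ 35.07 dB

35.1 dB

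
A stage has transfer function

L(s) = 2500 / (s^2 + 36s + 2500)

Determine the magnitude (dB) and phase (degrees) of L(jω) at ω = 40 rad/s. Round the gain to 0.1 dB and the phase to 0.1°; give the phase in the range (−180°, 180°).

At s = jω = j40:
quadratic: (j40)² + 36·j40 + 2500 = 900 + j1440 → |·| ≈ 1698.1, ∠ ≈ 57.99°
|L| = 2500 / 1698.1 ≈ 1.4722
Gain = 20 log₁₀(1.4722) ≈ 3.36 dB
∠L = 0.00° − 57.99° = -57.99°

3.4 dB, -58.0°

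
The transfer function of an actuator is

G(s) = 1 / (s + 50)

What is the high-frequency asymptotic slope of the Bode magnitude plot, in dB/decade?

Each pole contributes −20 dB/decade at high frequency; each zero contributes +20 dB/decade.
Net: 0 zero(s) − 1 pole(s) → -20 dB/decade.

-20 dB/decade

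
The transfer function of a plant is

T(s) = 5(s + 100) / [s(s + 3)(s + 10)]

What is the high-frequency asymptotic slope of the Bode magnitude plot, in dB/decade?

-40 dB/decade

Each pole contributes −20 dB/decade at high frequency; each zero contributes +20 dB/decade.
Net: 1 zero(s) − 3 pole(s) → -40 dB/decade.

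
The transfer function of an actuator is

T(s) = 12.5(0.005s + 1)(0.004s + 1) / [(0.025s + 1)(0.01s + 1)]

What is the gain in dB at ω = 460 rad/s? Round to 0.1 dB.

At ω = 460 rad/s:
zero (1 + j460·0.005) = 1 + j2.3 → |·| ≈ 2.508, ∠ ≈ 66.50°
zero (1 + j460·0.004) = 1 + j1.84 → |·| ≈ 2.0942, ∠ ≈ 61.48°
pole (1 + j460·0.025) = 1 + j11.5 → |·| ≈ 11.543, ∠ ≈ 85.03°
pole (1 + j460·0.01) = 1 + j4.6 → |·| ≈ 4.7074, ∠ ≈ 77.74°
|T| = 12.5 · 2.508 · 2.0942 / (11.543 · 4.7074) ≈ 1.2082
Gain = 20 log₁₀(1.2082) ≈ 1.64 dB

1.6 dB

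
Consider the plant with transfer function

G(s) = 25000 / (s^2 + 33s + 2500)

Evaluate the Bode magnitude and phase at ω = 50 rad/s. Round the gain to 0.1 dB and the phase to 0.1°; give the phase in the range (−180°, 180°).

23.6 dB, -90.0°

At s = jω = j50:
quadratic: (j50)² + 33·j50 + 2500 = 0 + j1650 → |·| ≈ 1650, ∠ ≈ 90.00°
|G| = 25000 / 1650 ≈ 15.152
Gain = 20 log₁₀(15.152) ≈ 23.61 dB
∠G = 0.00° − 90.00° = -90.00°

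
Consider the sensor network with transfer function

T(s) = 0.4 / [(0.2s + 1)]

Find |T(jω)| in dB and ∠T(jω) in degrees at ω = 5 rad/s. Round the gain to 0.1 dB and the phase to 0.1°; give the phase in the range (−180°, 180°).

At ω = 5 rad/s:
pole (1 + j5·0.2) = 1 + j1 → |·| ≈ 1.4142, ∠ ≈ 45.00°
|T| = 0.4 · 1 / (1.4142) ≈ 0.28285
Gain = 20 log₁₀(0.28285) ≈ -10.97 dB
∠T = (0°) − (45.00°) = -45.00°

-11.0 dB, -45.0°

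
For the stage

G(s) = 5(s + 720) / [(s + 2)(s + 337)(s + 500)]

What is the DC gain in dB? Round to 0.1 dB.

-39.4 dB

G(0) = 5·720 / (2·337·500) ≈ 0.010682
20 log₁₀(0.010682) ≈ -39.43 dB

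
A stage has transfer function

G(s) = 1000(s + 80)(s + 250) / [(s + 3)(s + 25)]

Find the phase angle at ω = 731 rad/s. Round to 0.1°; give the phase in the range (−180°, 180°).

At s = jω = j731:
zero (s+80): 80 + j731 → |·| = √(80²+731²) = √540761 ≈ 735.36, ∠ = arctan(731/80) ≈ 83.75°
zero (s+250): 250 + j731 → |·| = √(250²+731²) = √596861 ≈ 772.57, ∠ = arctan(731/250) ≈ 71.12°
pole (s+3): 3 + j731 → |·| = √(3²+731²) = √534370 ≈ 731.01, ∠ = arctan(731/3) ≈ 89.76°
pole (s+25): 25 + j731 → |·| = √(25²+731²) = √534986 ≈ 731.43, ∠ = arctan(731/25) ≈ 88.04°
∠G = 154.87° − 177.80° = -22.93°

-22.9°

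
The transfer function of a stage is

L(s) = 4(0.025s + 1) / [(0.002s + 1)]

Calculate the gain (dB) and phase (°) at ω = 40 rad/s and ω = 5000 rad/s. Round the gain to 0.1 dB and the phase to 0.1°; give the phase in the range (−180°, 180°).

At ω = 40 rad/s:
zero (1 + j40·0.025) = 1 + j1 → |·| ≈ 1.4142, ∠ ≈ 45.00°
pole (1 + j40·0.002) = 1 + j0.08 → |·| ≈ 1.0032, ∠ ≈ 4.57°
|L| = 4 · 1.4142 / (1.0032) ≈ 5.6388
Gain = 20 log₁₀(5.6388) ≈ 15.02 dB
∠L = (45.00°) − (4.57°) = 40.43°

At ω = 5000 rad/s:
zero (1 + j5000·0.025) = 1 + j125 → |·| ≈ 125, ∠ ≈ 89.54°
pole (1 + j5000·0.002) = 1 + j10 → |·| ≈ 10.05, ∠ ≈ 84.29°
|L| = 4 · 125 / (10.05) ≈ 49.751
Gain = 20 log₁₀(49.751) ≈ 33.94 dB
∠L = (89.54°) − (84.29°) = 5.25°

ω = 40: 15.0 dB, 40.4°; ω = 5000: 33.9 dB, 5.3°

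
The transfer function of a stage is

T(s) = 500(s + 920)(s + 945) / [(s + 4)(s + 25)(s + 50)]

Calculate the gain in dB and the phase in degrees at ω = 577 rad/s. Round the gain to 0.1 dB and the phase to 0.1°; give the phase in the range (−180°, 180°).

9.9 dB, 161.3°

At s = jω = j577:
zero (s+920): 920 + j577 → |·| = √(920²+577²) = √1179329 ≈ 1086, ∠ = arctan(577/920) ≈ 32.09°
zero (s+945): 945 + j577 → |·| = √(945²+577²) = √1225954 ≈ 1107.2, ∠ = arctan(577/945) ≈ 31.41°
pole (s+4): 4 + j577 → |·| = √(4²+577²) = √332945 ≈ 577.01, ∠ = arctan(577/4) ≈ 89.60°
pole (s+25): 25 + j577 → |·| = √(25²+577²) = √333554 ≈ 577.54, ∠ = arctan(577/25) ≈ 87.52°
pole (s+50): 50 + j577 → |·| = √(50²+577²) = √335429 ≈ 579.16, ∠ = arctan(577/50) ≈ 85.05°
|T| = 500 · 1.2024e+06 / 1.93e+08 ≈ 3.115
Gain = 20 log₁₀(3.115) ≈ 9.87 dB
∠T = 63.50° − 262.17° = -198.67° ≡ 161.33° (principal value)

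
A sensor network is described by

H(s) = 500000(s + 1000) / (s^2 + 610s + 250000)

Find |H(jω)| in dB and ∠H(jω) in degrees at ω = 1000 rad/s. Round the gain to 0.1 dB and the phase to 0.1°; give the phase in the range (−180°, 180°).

57.3 dB, -95.9°

At s = jω = j1000:
zero (s+1000): 1000 + j1000 → |·| = √(1000²+1000²) = √2000000 ≈ 1414.2, ∠ = arctan(1000/1000) ≈ 45.00°
quadratic: (j1000)² + 610·j1000 + 250000 = -750000 + j610000 → |·| ≈ 9.6675e+05, ∠ ≈ 140.88°
|H| = 500000 · 1414.2 / 9.6675e+05 ≈ 731.42
Gain = 20 log₁₀(731.42) ≈ 57.28 dB
∠H = 45.00° − 140.88° = -95.88°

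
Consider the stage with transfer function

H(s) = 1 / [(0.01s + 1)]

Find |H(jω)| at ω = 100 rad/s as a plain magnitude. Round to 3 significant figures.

At ω = 100 rad/s:
pole (1 + j100·0.01) = 1 + j1 → |·| ≈ 1.4142, ∠ ≈ 45.00°
|H| = 1 · 1 / (1.4142) ≈ 0.70711

0.707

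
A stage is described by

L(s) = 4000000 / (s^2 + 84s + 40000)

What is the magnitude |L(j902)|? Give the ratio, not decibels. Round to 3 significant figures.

5.15

At s = jω = j902:
quadratic: (j902)² + 84·j902 + 40000 = -773604 + j75768 → |·| ≈ 7.7731e+05, ∠ ≈ 174.41°
|L| = 4000000 / 7.7731e+05 ≈ 5.146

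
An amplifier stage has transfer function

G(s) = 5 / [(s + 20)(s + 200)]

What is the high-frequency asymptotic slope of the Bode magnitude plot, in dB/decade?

Each pole contributes −20 dB/decade at high frequency; each zero contributes +20 dB/decade.
Net: 0 zero(s) − 2 pole(s) → -40 dB/decade.

-40 dB/decade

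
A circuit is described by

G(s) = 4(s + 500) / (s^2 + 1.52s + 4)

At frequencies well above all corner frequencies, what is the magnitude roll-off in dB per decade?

Each pole contributes −20 dB/decade at high frequency; each zero contributes +20 dB/decade.
Net: 1 zero(s) − 2 pole(s) → -20 dB/decade.

-20 dB/decade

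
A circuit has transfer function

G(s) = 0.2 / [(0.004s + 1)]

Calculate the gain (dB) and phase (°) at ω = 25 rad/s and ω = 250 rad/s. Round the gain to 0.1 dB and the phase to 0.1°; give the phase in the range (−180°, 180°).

ω = 25: -14.0 dB, -5.7°; ω = 250: -17.0 dB, -45.0°

At ω = 25 rad/s:
pole (1 + j25·0.004) = 1 + j0.1 → |·| ≈ 1.005, ∠ ≈ 5.71°
|G| = 0.2 · 1 / (1.005) ≈ 0.199
Gain = 20 log₁₀(0.199) ≈ -14.02 dB
∠G = (0°) − (5.71°) = -5.71°

At ω = 250 rad/s:
pole (1 + j250·0.004) = 1 + j1 → |·| ≈ 1.4142, ∠ ≈ 45.00°
|G| = 0.2 · 1 / (1.4142) ≈ 0.14142
Gain = 20 log₁₀(0.14142) ≈ -16.99 dB
∠G = (0°) − (45.00°) = -45.00°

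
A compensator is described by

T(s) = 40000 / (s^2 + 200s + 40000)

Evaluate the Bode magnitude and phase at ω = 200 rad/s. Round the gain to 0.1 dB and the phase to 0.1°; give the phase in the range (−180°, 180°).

0.0 dB, -90.0°

At s = jω = j200:
quadratic: (j200)² + 200·j200 + 40000 = 0 + j40000 → |·| ≈ 40000, ∠ ≈ 90.00°
|T| = 40000 / 40000 ≈ 1
Gain = 20 log₁₀(1) ≈ 0.00 dB
∠T = 0.00° − 90.00° = -90.00°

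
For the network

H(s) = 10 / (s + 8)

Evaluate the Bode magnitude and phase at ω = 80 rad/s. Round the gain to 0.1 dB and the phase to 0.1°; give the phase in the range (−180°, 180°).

-18.1 dB, -84.3°

Substitute s = j80:
Numerator: 10 = 10 + j0
Denominator: (j80) + 8 = 8 + j80
|N| = √(10² + 0²) ≈ 10, ∠N ≈ 0.00°
|D| = √(8² + 80²) ≈ 80.399, ∠D ≈ 84.29°
|H| = 10 / 80.399 ≈ 0.12438
Gain = 20 log₁₀(0.12438) ≈ -18.10 dB
∠H = 0.00° − 84.29° = -84.29°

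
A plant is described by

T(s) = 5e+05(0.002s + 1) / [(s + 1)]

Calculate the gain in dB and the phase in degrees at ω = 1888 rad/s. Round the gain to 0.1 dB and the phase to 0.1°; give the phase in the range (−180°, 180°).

At ω = 1888 rad/s:
zero (1 + j1888·0.002) = 1 + j3.776 → |·| ≈ 3.9062, ∠ ≈ 75.17°
pole (1 + j1888·1) = 1 + j1888 → |·| ≈ 1888, ∠ ≈ 89.97°
|T| = 5e+05 · 3.9062 / (1888) ≈ 1034.5
Gain = 20 log₁₀(1034.5) ≈ 60.29 dB
∠T = (75.17°) − (89.97°) = -14.80°

60.3 dB, -14.8°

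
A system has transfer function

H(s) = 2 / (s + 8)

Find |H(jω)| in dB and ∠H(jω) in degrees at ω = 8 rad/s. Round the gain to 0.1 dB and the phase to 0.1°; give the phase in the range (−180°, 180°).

-15.1 dB, -45.0°

At s = jω = j8:
pole (s+8): 8 + j8 → |·| = √(8²+8²) = √128 ≈ 11.314, ∠ = arctan(8/8) ≈ 45.00°
|H| = 2 / 11.314 ≈ 0.17677
Gain = 20 log₁₀(0.17677) ≈ -15.05 dB
∠H = 0.00° − 45.00° = -45.00°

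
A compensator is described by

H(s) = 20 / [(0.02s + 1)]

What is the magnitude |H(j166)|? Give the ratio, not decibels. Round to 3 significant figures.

At ω = 166 rad/s:
pole (1 + j166·0.02) = 1 + j3.32 → |·| ≈ 3.4673, ∠ ≈ 73.24°
|H| = 20 · 1 / (3.4673) ≈ 5.7682

5.77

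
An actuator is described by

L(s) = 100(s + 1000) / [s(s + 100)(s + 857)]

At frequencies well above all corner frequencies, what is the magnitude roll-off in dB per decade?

Each pole contributes −20 dB/decade at high frequency; each zero contributes +20 dB/decade.
Net: 1 zero(s) − 3 pole(s) → -40 dB/decade.

-40 dB/decade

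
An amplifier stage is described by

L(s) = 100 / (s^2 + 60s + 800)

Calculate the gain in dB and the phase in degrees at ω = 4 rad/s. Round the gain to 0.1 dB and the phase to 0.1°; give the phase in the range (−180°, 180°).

-18.3 dB, -17.0°

Substitute s = j4:
Numerator: 100 = 100 + j0
Denominator: (j4)^2 + 60(j4) + 800 = 784 + j240
|N| = √(100² + 0²) ≈ 100, ∠N ≈ 0.00°
|D| = √(784² + 240²) ≈ 819.91, ∠D ≈ 17.02°
|L| = 100 / 819.91 ≈ 0.12196
Gain = 20 log₁₀(0.12196) ≈ -18.28 dB
∠L = 0.00° − 17.02° = -17.02°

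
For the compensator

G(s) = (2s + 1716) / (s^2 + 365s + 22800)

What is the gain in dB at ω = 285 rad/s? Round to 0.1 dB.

-36.4 dB

Substitute s = j285:
Numerator: 2(j285) + 1716 = 1716 + j570
Denominator: (j285)^2 + 365(j285) + 22800 = -58425 + j104025
|N| = √(1716² + 570²) ≈ 1808.2, ∠N ≈ 18.37°
|D| = √(58425² + 104025²) ≈ 1.1931e+05, ∠D ≈ 119.32°
|G| = 1808.2 / 1.1931e+05 ≈ 0.015155
Gain = 20 log₁₀(0.015155) ≈ -36.39 dB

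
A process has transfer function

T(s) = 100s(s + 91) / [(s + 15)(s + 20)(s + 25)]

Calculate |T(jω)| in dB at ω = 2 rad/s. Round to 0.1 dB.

7.6 dB

At s = jω = j2:
zero (s+91): 91 + j2 → |·| = √(91²+2²) = √8285 ≈ 91.022, ∠ = arctan(2/91) ≈ 1.26°
zero at origin: s = j2 → |·| = 2, ∠ = 90.00°
pole (s+15): 15 + j2 → |·| = √(15²+2²) = √229 ≈ 15.133, ∠ = arctan(2/15) ≈ 7.59°
pole (s+20): 20 + j2 → |·| = √(20²+2²) = √404 ≈ 20.1, ∠ = arctan(2/20) ≈ 5.71°
pole (s+25): 25 + j2 → |·| = √(25²+2²) = √629 ≈ 25.08, ∠ = arctan(2/25) ≈ 4.57°
|T| = 100 · 182.04 / 7628.7 ≈ 2.3863
Gain = 20 log₁₀(2.3863) ≈ 7.55 dB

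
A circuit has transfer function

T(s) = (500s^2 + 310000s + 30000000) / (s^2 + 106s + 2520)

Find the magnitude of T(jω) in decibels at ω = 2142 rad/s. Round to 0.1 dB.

54.2 dB

Substitute s = j2142:
Numerator: 500(j2142)^2 + 310000(j2142) + 30000000 = -2264082000 + j664020000
Denominator: (j2142)^2 + 106(j2142) + 2520 = -4585644 + j227052
|N| = √(2264082000² + 664020000²) ≈ 2.3594e+09, ∠N ≈ 163.65°
|D| = √(4585644² + 227052²) ≈ 4.5913e+06, ∠D ≈ 177.17°
|T| = 2.3594e+09 / 4.5913e+06 ≈ 513.88
Gain = 20 log₁₀(513.88) ≈ 54.22 dB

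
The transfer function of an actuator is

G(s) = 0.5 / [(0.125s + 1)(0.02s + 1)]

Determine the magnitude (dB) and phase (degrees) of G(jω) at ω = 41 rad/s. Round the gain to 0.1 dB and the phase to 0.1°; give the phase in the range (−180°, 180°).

At ω = 41 rad/s:
pole (1 + j41·0.125) = 1 + j5.125 → |·| ≈ 5.2216, ∠ ≈ 78.96°
pole (1 + j41·0.02) = 1 + j0.82 → |·| ≈ 1.2932, ∠ ≈ 39.35°
|G| = 0.5 · 1 / (5.2216 · 1.2932) ≈ 0.074046
Gain = 20 log₁₀(0.074046) ≈ -22.61 dB
∠G = (0°) − (78.96° + 39.35°) = -118.31°

-22.6 dB, -118.3°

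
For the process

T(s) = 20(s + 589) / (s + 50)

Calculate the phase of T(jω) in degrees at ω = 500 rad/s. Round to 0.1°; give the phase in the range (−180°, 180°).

At s = jω = j500:
zero (s+589): 589 + j500 → |·| = √(589²+500²) = √596921 ≈ 772.61, ∠ = arctan(500/589) ≈ 40.33°
pole (s+50): 50 + j500 → |·| = √(50²+500²) = √252500 ≈ 502.49, ∠ = arctan(500/50) ≈ 84.29°
∠T = 40.33° − 84.29° = -43.96°

-44.0°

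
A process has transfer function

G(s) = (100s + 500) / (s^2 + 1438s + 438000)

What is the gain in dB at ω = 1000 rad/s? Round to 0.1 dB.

-23.8 dB

Substitute s = j1000:
Numerator: 100(j1000) + 500 = 500 + j100000
Denominator: (j1000)^2 + 1438(j1000) + 438000 = -562000 + j1438000
|N| = √(500² + 100000²) ≈ 1e+05, ∠N ≈ 89.71°
|D| = √(562000² + 1438000²) ≈ 1.5439e+06, ∠D ≈ 111.35°
|G| = 1e+05 / 1.5439e+06 ≈ 0.064771
Gain = 20 log₁₀(0.064771) ≈ -23.77 dB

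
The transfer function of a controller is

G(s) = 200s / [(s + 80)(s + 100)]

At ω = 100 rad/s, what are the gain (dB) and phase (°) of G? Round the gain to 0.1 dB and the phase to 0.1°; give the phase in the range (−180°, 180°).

At s = jω = j100:
zero at origin: s = j100 → |·| = 100, ∠ = 90.00°
pole (s+80): 80 + j100 → |·| = √(80²+100²) = √16400 ≈ 128.06, ∠ = arctan(100/80) ≈ 51.34°
pole (s+100): 100 + j100 → |·| = √(100²+100²) = √20000 ≈ 141.42, ∠ = arctan(100/100) ≈ 45.00°
|G| = 200 · 100 / 18110 ≈ 1.1044
Gain = 20 log₁₀(1.1044) ≈ 0.86 dB
∠G = 90.00° − 96.34° = -6.34°

0.9 dB, -6.3°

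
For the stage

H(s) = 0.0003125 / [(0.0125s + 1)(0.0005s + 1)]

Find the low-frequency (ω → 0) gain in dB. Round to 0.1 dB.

-70.1 dB

H(0) = 0.0003125 · 1 / 1 = 0.0003125
20 log₁₀(0.0003125) ≈ -70.10 dB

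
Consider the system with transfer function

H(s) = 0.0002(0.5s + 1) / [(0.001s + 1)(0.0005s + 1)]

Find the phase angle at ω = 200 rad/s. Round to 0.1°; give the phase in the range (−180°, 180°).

72.4°

At ω = 200 rad/s:
zero (1 + j200·0.5) = 1 + j100 → |·| ≈ 100, ∠ ≈ 89.43°
pole (1 + j200·0.001) = 1 + j0.2 → |·| ≈ 1.0198, ∠ ≈ 11.31°
pole (1 + j200·0.0005) = 1 + j0.1 → |·| ≈ 1.005, ∠ ≈ 5.71°
∠H = (89.43°) − (11.31° + 5.71°) = 72.41°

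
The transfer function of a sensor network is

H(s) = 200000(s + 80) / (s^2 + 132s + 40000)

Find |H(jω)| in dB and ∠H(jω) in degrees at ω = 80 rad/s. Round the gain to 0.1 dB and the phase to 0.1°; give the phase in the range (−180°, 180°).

At s = jω = j80:
zero (s+80): 80 + j80 → |·| = √(80²+80²) = √12800 ≈ 113.14, ∠ = arctan(80/80) ≈ 45.00°
quadratic: (j80)² + 132·j80 + 40000 = 33600 + j10560 → |·| ≈ 35220, ∠ ≈ 17.45°
|H| = 200000 · 113.14 / 35220 ≈ 642.48
Gain = 20 log₁₀(642.48) ≈ 56.16 dB
∠H = 45.00° − 17.45° = 27.55°

56.2 dB, 27.6°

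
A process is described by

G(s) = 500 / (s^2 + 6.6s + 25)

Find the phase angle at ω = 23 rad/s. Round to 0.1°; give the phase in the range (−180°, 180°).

-163.2°

At s = jω = j23:
quadratic: (j23)² + 6.6·j23 + 25 = -504 + j151.8 → |·| ≈ 526.36, ∠ ≈ 163.24°
∠G = 0.00° − 163.24° = -163.24°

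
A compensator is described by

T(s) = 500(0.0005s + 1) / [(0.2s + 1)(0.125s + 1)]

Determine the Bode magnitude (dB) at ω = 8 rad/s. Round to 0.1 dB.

At ω = 8 rad/s:
zero (1 + j8·0.0005) = 1 + j0.004 → |·| ≈ 1, ∠ ≈ 0.23°
pole (1 + j8·0.2) = 1 + j1.6 → |·| ≈ 1.8868, ∠ ≈ 57.99°
pole (1 + j8·0.125) = 1 + j1 → |·| ≈ 1.4142, ∠ ≈ 45.00°
|T| = 500 · 1 / (1.8868 · 1.4142) ≈ 187.38
Gain = 20 log₁₀(187.38) ≈ 45.45 dB

45.5 dB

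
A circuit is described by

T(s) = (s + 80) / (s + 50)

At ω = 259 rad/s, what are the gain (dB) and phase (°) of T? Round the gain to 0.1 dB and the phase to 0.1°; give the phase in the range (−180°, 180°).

0.2 dB, -6.2°

Substitute s = j259:
Numerator: (j259) + 80 = 80 + j259
Denominator: (j259) + 50 = 50 + j259
|N| = √(80² + 259²) ≈ 271.07, ∠N ≈ 72.84°
|D| = √(50² + 259²) ≈ 263.78, ∠D ≈ 79.07°
|T| = 271.07 / 263.78 ≈ 1.0276
Gain = 20 log₁₀(1.0276) ≈ 0.24 dB
∠T = 72.84° − 79.07° = -6.23°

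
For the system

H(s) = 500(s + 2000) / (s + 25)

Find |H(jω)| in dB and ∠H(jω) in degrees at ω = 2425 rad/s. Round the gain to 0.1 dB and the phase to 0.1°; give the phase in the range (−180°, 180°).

At s = jω = j2425:
zero (s+2000): 2000 + j2425 → |·| = √(2000²+2425²) = √9880625 ≈ 3143.3, ∠ = arctan(2425/2000) ≈ 50.49°
pole (s+25): 25 + j2425 → |·| = √(25²+2425²) = √5881250 ≈ 2425.1, ∠ = arctan(2425/25) ≈ 89.41°
|H| = 500 · 3143.3 / 2425.1 ≈ 648.08
Gain = 20 log₁₀(648.08) ≈ 56.23 dB
∠H = 50.49° − 89.41° = -38.92°

56.2 dB, -38.9°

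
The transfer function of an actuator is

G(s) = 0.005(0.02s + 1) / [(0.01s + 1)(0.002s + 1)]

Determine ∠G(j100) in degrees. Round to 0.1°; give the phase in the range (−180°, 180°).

7.1°

At ω = 100 rad/s:
zero (1 + j100·0.02) = 1 + j2 → |·| ≈ 2.2361, ∠ ≈ 63.43°
pole (1 + j100·0.01) = 1 + j1 → |·| ≈ 1.4142, ∠ ≈ 45.00°
pole (1 + j100·0.002) = 1 + j0.2 → |·| ≈ 1.0198, ∠ ≈ 11.31°
∠G = (63.43°) − (45.00° + 11.31°) = 7.12°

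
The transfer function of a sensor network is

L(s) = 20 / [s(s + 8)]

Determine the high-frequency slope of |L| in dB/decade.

-40 dB/decade

Each pole contributes −20 dB/decade at high frequency; each zero contributes +20 dB/decade.
Net: 0 zero(s) − 2 pole(s) → -40 dB/decade.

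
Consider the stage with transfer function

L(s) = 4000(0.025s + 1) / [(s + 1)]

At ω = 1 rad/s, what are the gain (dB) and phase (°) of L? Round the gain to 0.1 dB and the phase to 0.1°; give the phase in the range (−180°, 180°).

At ω = 1 rad/s:
zero (1 + j1·0.025) = 1 + j0.025 → |·| ≈ 1.0003, ∠ ≈ 1.43°
pole (1 + j1·1) = 1 + j1 → |·| ≈ 1.4142, ∠ ≈ 45.00°
|L| = 4000 · 1.0003 / (1.4142) ≈ 2829.3
Gain = 20 log₁₀(2829.3) ≈ 69.03 dB
∠L = (1.43°) − (45.00°) = -43.57°

69.0 dB, -43.6°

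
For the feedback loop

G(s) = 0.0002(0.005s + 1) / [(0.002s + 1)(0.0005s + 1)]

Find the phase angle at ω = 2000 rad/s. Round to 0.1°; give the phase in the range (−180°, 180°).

-36.7°

At ω = 2000 rad/s:
zero (1 + j2000·0.005) = 1 + j10 → |·| ≈ 10.05, ∠ ≈ 84.29°
pole (1 + j2000·0.002) = 1 + j4 → |·| ≈ 4.1231, ∠ ≈ 75.96°
pole (1 + j2000·0.0005) = 1 + j1 → |·| ≈ 1.4142, ∠ ≈ 45.00°
∠G = (84.29°) − (75.96° + 45.00°) = -36.67°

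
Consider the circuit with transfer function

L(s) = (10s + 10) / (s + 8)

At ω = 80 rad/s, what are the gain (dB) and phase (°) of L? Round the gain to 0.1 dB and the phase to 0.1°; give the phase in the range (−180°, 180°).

20.0 dB, 5.0°

Substitute s = j80:
Numerator: 10(j80) + 10 = 10 + j800
Denominator: (j80) + 8 = 8 + j80
|N| = √(10² + 800²) ≈ 800.06, ∠N ≈ 89.28°
|D| = √(8² + 80²) ≈ 80.399, ∠D ≈ 84.29°
|L| = 800.06 / 80.399 ≈ 9.9511
Gain = 20 log₁₀(9.9511) ≈ 19.96 dB
∠L = 89.28° − 84.29° = 4.99°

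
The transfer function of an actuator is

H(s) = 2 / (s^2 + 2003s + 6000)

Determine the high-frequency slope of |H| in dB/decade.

Each pole contributes −20 dB/decade at high frequency; each zero contributes +20 dB/decade.
Net: 0 zero(s) − 2 pole(s) → -40 dB/decade.

-40 dB/decade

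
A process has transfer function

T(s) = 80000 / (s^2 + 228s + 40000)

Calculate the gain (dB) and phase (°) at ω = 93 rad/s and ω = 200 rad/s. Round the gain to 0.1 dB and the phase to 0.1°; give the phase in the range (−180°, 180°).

ω = 93: 6.5 dB, -34.1°; ω = 200: 4.9 dB, -90.0°

At s = jω = j93:
quadratic: (j93)² + 228·j93 + 40000 = 31351 + j21204 → |·| ≈ 37848, ∠ ≈ 34.07°
|T| = 80000 / 37848 ≈ 2.1137
Gain = 20 log₁₀(2.1137) ≈ 6.50 dB
∠T = 0.00° − 34.07° = -34.07°

At s = jω = j200:
quadratic: (j200)² + 228·j200 + 40000 = 0 + j45600 → |·| ≈ 45600, ∠ ≈ 90.00°
|T| = 80000 / 45600 ≈ 1.7544
Gain = 20 log₁₀(1.7544) ≈ 4.88 dB
∠T = 0.00° − 90.00° = -90.00°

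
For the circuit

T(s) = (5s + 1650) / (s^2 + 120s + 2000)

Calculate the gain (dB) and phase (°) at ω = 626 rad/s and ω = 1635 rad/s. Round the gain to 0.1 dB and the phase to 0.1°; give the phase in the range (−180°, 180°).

Substitute s = j626:
Numerator: 5(j626) + 1650 = 1650 + j3130
Denominator: (j626)^2 + 120(j626) + 2000 = -389876 + j75120
|N| = √(1650² + 3130²) ≈ 3538.3, ∠N ≈ 62.20°
|D| = √(389876² + 75120²) ≈ 3.9705e+05, ∠D ≈ 169.09°
|T| = 3538.3 / 3.9705e+05 ≈ 0.0089115
Gain = 20 log₁₀(0.0089115) ≈ -41.00 dB
∠T = 62.20° − 169.09° = -106.89°

Substitute s = j1635:
Numerator: 5(j1635) + 1650 = 1650 + j8175
Denominator: (j1635)^2 + 120(j1635) + 2000 = -2671225 + j196200
|N| = √(1650² + 8175²) ≈ 8339.9, ∠N ≈ 78.59°
|D| = √(2671225² + 196200²) ≈ 2.6784e+06, ∠D ≈ 175.80°
|T| = 8339.9 / 2.6784e+06 ≈ 0.0031138
Gain = 20 log₁₀(0.0031138) ≈ -50.13 dB
∠T = 78.59° − 175.80° = -97.21°

ω = 626: -41.0 dB, -106.9°; ω = 1635: -50.1 dB, -97.2°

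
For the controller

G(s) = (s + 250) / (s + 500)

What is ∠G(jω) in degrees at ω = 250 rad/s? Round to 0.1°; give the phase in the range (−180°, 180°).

At s = jω = j250:
zero (s+250): 250 + j250 → |·| = √(250²+250²) = √125000 ≈ 353.55, ∠ = arctan(250/250) ≈ 45.00°
pole (s+500): 500 + j250 → |·| = √(500²+250²) = √312500 ≈ 559.02, ∠ = arctan(250/500) ≈ 26.57°
∠G = 45.00° − 26.57° = 18.43°

18.4°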